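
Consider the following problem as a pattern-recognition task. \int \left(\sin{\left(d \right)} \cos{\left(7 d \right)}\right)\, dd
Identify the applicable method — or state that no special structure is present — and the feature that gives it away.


Diagnosis: a trigonometric identity — two sinusoids at different rates multiply in \sin{\left(d \right)} \cos{\left(7 d \right)}; the product-to-sum identity uncouples them.


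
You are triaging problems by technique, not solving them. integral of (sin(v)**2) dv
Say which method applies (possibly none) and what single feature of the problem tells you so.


Verdict: a trigonometric identity — apply power reduction to sin(v)**2; each application halves the trigonometric degree.


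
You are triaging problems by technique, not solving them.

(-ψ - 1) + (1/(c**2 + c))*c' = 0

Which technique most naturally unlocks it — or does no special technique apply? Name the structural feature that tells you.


Technique: separation of variables — all dependence on the two variables factors apart, the defining separable shape. Rearranged, this also fits the Bernoulli template directly; separation reads the product structure as given.


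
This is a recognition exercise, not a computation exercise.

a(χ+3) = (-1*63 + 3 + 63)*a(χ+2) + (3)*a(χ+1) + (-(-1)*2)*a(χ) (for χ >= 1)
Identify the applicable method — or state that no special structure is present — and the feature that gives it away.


Best approach: the characteristic-root method — constant coefficients and linearity mean the ansatz r^χ reduces it to solving the characteristic polynomial.


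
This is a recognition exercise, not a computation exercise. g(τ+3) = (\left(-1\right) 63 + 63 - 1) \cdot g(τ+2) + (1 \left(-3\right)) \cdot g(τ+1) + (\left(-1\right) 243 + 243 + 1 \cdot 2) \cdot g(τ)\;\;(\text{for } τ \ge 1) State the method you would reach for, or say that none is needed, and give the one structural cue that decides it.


Verdict: the characteristic-root method — this is the constant-coefficient homogeneous case — the whole solution in τ reduces to a polynomial's roots.


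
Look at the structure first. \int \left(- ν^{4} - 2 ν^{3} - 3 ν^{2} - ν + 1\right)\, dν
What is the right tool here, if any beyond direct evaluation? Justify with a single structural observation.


Technique: no special technique — every term is a constant multiple of a power of ν; term-wise power-rule integration needs no preliminary transformation.


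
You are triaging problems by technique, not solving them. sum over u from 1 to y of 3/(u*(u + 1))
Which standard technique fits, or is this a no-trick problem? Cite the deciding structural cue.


Diagnosis: telescoping — split 3/(u*(u + 1)) by partial fractions and the pieces are one function at shifted arguments — interior terms cancel.


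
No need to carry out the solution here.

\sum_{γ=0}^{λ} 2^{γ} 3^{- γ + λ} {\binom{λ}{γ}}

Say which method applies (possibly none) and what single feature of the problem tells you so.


Method: the binomial theorem — the binomial coefficients weight matched powers of 2 and 3, which is exactly the expansion of a binomial power.


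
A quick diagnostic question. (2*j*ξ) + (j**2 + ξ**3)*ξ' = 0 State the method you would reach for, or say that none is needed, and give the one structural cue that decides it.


Diagnosis: the exact-equation method — the cross partial derivatives of 2*j*ξ and j**2 + ξ**3 agree, so the left side is the total differential of one potential in j and ξ.


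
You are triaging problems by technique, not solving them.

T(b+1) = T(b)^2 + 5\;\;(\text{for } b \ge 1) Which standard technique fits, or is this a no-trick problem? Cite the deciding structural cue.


Method: no special technique — this one you iterate or analyze qualitatively: the nonlinearity defeats linear solution methods.


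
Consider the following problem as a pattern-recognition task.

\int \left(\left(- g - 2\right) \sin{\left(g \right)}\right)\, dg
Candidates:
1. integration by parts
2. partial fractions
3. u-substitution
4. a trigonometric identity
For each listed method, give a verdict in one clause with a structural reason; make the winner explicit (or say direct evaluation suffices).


Verdict: integration by parts — the integrand splits as - g - 2 times \sin{\left(g \right)} — repeatedly differentiating the polynomial part kills it, which is the parts ladder.
- integration by parts — applicable, and directly so.
- partial fractions — there is no rational-function structure to decompose.
- u-substitution: no subexpression of the integrand pairs with its own derivative as a factor — individual terms may offer their own substitutions, but any change of variable covering the whole integral would have to be constructed from outside the expression.
- a trigonometric identity — there is no trigonometric structure whose rewriting would simplify the integrand.


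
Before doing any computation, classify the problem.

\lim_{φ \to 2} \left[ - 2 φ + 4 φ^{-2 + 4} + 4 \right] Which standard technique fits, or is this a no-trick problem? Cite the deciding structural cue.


Best approach: no special technique — no zero denominators, no indeterminate clash at 2 — substitute and read off the value.


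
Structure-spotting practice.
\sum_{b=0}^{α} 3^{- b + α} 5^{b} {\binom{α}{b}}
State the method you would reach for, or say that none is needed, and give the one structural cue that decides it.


Method: the binomial theorem — the binomial coefficients weight matched powers of 5 and 3, which is exactly the expansion of a binomial power.


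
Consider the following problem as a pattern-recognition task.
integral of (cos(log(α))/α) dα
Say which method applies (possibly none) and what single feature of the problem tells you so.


Technique: u-substitution — read it as f(log(α)) times a constant multiple of d(log(α)): one substitution, u = log(α), finishes it.


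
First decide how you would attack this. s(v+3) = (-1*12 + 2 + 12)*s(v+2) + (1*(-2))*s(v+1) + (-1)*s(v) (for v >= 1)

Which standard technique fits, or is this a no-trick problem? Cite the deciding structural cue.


Verdict: the characteristic-root method — no index-dependence in the weights and nothing inhomogeneous: classic characteristic-equation setup.


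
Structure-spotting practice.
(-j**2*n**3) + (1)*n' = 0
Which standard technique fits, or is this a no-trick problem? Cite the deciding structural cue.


Technique: separation of variables — solved for the derivative, the right side splits multiplicatively into a function of each variable alone — divide and integrate each side.


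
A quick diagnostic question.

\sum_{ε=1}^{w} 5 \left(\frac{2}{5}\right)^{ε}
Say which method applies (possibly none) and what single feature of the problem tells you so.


Method: the geometric series formula — check a ratio of consecutive terms: it is \frac{2}{5}, independent of the index, so the geometric formula closes the sum.


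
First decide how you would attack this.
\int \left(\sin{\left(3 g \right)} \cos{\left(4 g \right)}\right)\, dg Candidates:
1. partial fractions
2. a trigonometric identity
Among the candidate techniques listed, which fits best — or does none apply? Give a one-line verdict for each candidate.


Best approach: a trigonometric identity — \sin{\left(3 g \right)} \cos{\left(4 g \right)} is a beat pattern — rewrite the product as a sum of single-frequency waves before integrating.
- partial fractions — the expression is not a ratio of polynomials that decomposes further.
- a trigonometric identity: applies; the problem has the shape this method handles.


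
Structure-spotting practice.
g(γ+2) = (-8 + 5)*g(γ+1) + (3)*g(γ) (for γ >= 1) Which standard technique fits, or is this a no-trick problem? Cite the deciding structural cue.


Verdict: the characteristic-root method — the recurrence treats every index alike (constant coefficients, no forcing) — precisely the regime where r^γ trials close it.


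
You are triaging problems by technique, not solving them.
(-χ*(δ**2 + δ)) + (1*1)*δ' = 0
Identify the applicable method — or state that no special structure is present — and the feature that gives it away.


Best approach: separation of variables — a product of single-variable factors, χ and δ**2 + δ — the textbook separable form. A Bernoulli substitution applies to this equation as given; separation takes the same equation in its displayed form.


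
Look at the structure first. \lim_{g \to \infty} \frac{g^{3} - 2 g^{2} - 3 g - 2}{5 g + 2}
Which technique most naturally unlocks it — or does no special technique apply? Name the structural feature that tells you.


Diagnosis: dominant-term comparison — as g grows, only the highest-degree terms matter — compare leading terms and read the limit off. Differentiating the expression as a single quotient would eventually settle it as well; matching dominant growth settles it immediately.


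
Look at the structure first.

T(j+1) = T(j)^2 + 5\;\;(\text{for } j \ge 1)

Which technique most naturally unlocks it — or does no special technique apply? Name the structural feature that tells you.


Best approach: no special technique — the new term depends nonlinearly on the old ones, which disqualifies every superposition-based technique.


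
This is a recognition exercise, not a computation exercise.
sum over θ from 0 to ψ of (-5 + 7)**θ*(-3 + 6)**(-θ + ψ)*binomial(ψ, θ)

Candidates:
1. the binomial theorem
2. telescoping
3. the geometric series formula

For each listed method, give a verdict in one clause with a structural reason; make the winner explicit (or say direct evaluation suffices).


Diagnosis: the binomial theorem — the binomial coefficients weight matched powers of (-5 + 7) and (-3 + 6), which is exactly the expansion of a binomial power.
- the binomial theorem — a fit — the right tool for this form.
- telescoping: the terms as presented offer no neighboring cancellation — a telescoping rewrite may exist, but the displayed structure does not hand one over.
- the geometric series formula — consecutive terms are not related by a fixed multiplier.


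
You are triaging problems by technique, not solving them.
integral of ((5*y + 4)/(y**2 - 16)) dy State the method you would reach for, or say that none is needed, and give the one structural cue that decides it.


Best approach: partial fractions — once y**2 - 16 is factored, each root contributes a simple-fraction term; integrate them one at a time.


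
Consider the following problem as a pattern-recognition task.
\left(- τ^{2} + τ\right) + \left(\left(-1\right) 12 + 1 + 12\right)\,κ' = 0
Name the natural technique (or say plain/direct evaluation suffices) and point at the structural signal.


Best approach: no special technique — the slope is a pure function of τ; integrate both sides and be done.


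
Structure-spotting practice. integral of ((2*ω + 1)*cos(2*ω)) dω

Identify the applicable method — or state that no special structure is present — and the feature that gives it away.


Diagnosis: integration by parts — a polynomial factor 2*ω + 1 multiplies cos(2*ω); differentiating 2*ω + 1 lowers its degree while cos(2*ω) integrates cleanly, so parts wins.


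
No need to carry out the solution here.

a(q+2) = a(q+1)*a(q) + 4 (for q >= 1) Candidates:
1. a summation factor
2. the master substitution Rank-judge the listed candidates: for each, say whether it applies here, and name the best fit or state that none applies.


Best approach: no special technique — the sequence value feeds back through itself nonlinearly — linear superposition fails, and every superposition-based closed form fails with it.
- a summation factor — no summation factor applies — the rule is not linear in the sequence values.
- the master substitution: this is shift-type recursion, outside the divide-and-conquer template.


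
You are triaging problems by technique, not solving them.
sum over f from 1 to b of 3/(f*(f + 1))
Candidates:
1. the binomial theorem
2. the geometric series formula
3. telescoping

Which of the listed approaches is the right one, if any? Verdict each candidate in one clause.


Method: telescoping — poles of 3/(f*(f + 1)) differ by an integer, the telltale of a telescoping partial-fraction sum.
- the binomial theorem: the terms lack the binomial-coefficient-weighted complementary-power pattern of an expansion.
- the geometric series formula: dividing successive terms gives an index-dependent quantity, not a constant.
- telescoping — yes, a natural case for it.


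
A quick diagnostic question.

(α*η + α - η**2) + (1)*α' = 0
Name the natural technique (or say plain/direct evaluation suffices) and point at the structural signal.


Technique: a linear integrating factor — linear in the unknown with genuine forcing: multiply through by the exponential of the integrated coefficient and the left side closes into one derivative.


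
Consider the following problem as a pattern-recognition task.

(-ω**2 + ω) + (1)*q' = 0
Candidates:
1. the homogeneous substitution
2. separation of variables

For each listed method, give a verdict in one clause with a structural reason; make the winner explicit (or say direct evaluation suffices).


Diagnosis: no special technique — the slope is a function of ω alone, so integrate both sides directly.
- the homogeneous substitution — rescaling both variables together changes the slope, so no ratio substitution collapses it.
- separation of variables: any separation here is vacuous (nothing depends on the unknown); direct integration is the honest label.


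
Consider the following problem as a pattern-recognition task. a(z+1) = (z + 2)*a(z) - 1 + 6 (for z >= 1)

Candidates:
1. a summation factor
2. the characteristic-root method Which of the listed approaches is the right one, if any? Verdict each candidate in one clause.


Diagnosis: a summation factor — it is first-order linear but the coefficient z + 2 depends on the index, so multiply through by a summation factor to telescope it.
- a summation factor: yes — fits the structure here.
- the characteristic-root method — an index-dependent weight blocks the pure exponential ansatz.


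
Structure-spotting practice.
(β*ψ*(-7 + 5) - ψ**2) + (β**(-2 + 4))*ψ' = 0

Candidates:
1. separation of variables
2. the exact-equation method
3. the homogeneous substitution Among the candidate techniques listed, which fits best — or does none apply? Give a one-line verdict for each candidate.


Verdict: the homogeneous substitution — solved for the derivative, the right side is unchanged under scaling β and ψ together — it depends only on the ratio ψ/β, so substitute a single ratio variable. A Bernoulli substitution is a fair alternative on this equation directly; the homogeneous reading takes it as given.
- separation of variables — the two dependences are entangled, not a clean product of one-variable pieces.
- the exact-equation method: the mixed-partials test fails on this split — it is not an exact differential as presented.
- the homogeneous substitution — applies; the problem has the shape this method handles.


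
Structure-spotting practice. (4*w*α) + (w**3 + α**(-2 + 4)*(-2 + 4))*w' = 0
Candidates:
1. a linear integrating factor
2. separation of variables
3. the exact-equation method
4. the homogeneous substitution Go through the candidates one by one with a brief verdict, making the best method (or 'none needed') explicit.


Best approach: the exact-equation method — because the two cross partials coincide, the form is conservative as written — recover its potential in (α, w).
- a linear integrating factor — a nonlinear term in the unknown puts this outside the integrating-factor template.
- separation of variables — the two dependences do not factor apart.
- the exact-equation method: a fit — the right tool for this form.
- the homogeneous substitution: the slope is not a function of the ratio of the variables alone.


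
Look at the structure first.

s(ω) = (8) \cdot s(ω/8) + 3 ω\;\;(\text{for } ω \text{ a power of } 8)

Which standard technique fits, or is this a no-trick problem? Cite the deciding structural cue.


Method: the master substitution — the argument contracts 8-fold per step: reindex ω exponentially and solve the linear recurrence in the new index.


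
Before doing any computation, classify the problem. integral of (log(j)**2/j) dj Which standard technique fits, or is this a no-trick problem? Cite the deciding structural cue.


Technique: u-substitution — collected, the integrand has one factor that is, up to a constant, the derivative of an inner expression the rest depends on — substitute for that inner expression.


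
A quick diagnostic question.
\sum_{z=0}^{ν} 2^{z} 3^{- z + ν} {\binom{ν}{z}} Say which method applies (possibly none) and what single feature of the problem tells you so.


Diagnosis: the binomial theorem — binomial coefficients against complementary powers of 2 and 3: recognize the binomial expansion and resum.


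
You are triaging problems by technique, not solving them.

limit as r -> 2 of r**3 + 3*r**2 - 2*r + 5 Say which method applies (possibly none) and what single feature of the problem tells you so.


Technique: no special technique — the expression is continuous at the evaluation point — substitute directly; no indeterminate form appears.


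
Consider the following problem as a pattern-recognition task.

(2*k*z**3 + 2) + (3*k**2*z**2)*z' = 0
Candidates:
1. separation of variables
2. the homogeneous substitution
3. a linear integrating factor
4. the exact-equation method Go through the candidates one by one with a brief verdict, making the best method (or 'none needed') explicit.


Method: the exact-equation method — take the mixed partials of 2*k*z**3 + 2 and 3*k**2*z**2: they are equal, which certifies an exact differential.
- separation of variables — no algebra isolates the independent variable on one side and the unknown on the other.
- the homogeneous substitution — the ratio substitution does not collapse this equation.
- a linear integrating factor: the unknown enters nonlinearly (through a power, a denominator, or a transcendental function), which the linear integrating-factor recipe cannot absorb as-is — any repair would come from a preliminary substitution, not the factor.
- the exact-equation method: a fit — the right tool for this form.


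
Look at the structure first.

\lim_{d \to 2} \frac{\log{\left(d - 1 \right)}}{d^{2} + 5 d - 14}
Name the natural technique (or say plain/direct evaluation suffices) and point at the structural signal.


Technique: l'Hôpital's rule (0/0) — plug in 2: top and bottom both hit zero, so differentiate each and retry. A local series expansion at the point resolves it as well; the rule is the packaged version of that step.


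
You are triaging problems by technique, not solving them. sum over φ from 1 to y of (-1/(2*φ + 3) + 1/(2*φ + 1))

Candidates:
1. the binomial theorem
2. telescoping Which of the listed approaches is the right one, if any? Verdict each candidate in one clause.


Method: telescoping — the summand is built as 1/(2*φ + 1) minus its own successor — adjacent terms annihilate down the line.
- the binomial theorem: there is no pair of bases whose matched powers would reassemble into a single binomial power.
- telescoping — a fit — the right tool for this form.


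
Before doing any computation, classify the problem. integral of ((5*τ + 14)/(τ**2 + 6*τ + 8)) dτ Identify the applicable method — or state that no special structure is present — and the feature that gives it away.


Method: partial fractions — once τ**2 + 6*τ + 8 is factored, each root contributes a simple-fraction term; integrate them one at a time.


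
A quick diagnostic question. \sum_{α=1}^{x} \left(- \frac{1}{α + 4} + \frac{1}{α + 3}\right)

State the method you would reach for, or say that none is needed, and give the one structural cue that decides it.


Diagnosis: telescoping — the piece each term subtracts is \frac{1}{α + 3} advanced by one index, and it reappears with a plus sign leading the following term — the sum collapses to its boundary terms.


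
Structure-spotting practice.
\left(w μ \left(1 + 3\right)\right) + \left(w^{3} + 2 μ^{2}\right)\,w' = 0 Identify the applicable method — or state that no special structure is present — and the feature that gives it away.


Diagnosis: the exact-equation method — the compatibility test passes: the w-derivative of w μ \left(1 + 3\right) matches the μ-derivative of w^{3} + 2 μ^{2}, so integrate a potential.


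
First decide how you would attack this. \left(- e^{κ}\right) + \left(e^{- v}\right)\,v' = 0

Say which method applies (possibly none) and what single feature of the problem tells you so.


Best approach: separation of variables — solved for the derivative, the right side splits multiplicatively into a function of each variable alone — divide and integrate each side. One could also solve this as an exact equation; with each coefficient in its own variable, separating is the same work with fewer steps.


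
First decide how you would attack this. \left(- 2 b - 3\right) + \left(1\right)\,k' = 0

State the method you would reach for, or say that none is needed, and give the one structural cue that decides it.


Best approach: no special technique — solved for the derivative, no k appears — this is antidifferentiation in b wearing ODE clothing.


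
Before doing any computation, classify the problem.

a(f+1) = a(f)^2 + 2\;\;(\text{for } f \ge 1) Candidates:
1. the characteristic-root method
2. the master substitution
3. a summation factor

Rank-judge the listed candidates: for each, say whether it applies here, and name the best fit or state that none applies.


Diagnosis: no special technique — nonlinear feedback in the recursion rules out every root- or factor-based technique.
- the characteristic-root method: the recursion is nonlinear in the sequence values, so no linear-modes ansatz applies.
- the master substitution — no fixed divisor shrinks the index between calls.
- a summation factor: the recursion is nonlinear — outside the first-order linear family a summation factor addresses.


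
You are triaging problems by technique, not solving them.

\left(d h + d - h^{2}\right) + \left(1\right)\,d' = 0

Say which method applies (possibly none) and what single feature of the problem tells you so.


Verdict: a linear integrating factor — the unknown enters only to the first power against a nonzero forcing term — the integrating-factor template applies directly.


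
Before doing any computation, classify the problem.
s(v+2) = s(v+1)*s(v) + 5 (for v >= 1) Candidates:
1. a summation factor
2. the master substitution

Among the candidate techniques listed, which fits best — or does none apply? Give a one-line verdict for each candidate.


Method: no special technique — the sequence value feeds back through itself nonlinearly — linear superposition fails, and every superposition-based closed form fails with it.
- a summation factor: the recursion is nonlinear — outside the first-order linear family a summation factor addresses.
- the master substitution: the recursion steps by a constant offset, so exponential reindexing is pointless.


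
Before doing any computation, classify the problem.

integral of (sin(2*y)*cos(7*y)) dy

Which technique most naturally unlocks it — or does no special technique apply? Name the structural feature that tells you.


Verdict: a trigonometric identity — mixed-frequency products such as sin(2*y)*cos(7*y) are designed for the product-to-sum formula.


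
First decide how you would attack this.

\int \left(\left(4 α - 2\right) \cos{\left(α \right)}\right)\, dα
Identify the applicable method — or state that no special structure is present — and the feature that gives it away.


Diagnosis: integration by parts — a polynomial 4 α - 2 against the kernel \cos{\left(α \right)} is the signature bounded-ladder case for integration by parts.


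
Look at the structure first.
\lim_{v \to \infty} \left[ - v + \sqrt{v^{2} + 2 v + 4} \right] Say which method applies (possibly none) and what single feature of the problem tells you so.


Technique: conjugate multiplication — the ∞ − ∞ radical form is the exact trigger for the conjugate maneuver.


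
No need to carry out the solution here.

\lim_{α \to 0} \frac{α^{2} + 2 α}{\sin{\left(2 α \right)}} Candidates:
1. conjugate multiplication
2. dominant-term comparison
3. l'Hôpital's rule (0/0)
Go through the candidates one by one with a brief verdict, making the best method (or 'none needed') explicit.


Best approach: l'Hôpital's rule (0/0) — the 0/0 form at 0 is the signature situation for l'Hôpital's rule. The standard small-argument limits would also carry it; the rule is the systematic route.
- conjugate multiplication — there is no infinity-minus-infinity radical difference to rationalize.
- dominant-term comparison — this limit is not decided by comparing polynomial growth at infinity.
- l'Hôpital's rule (0/0) — yes — fits the structure here.


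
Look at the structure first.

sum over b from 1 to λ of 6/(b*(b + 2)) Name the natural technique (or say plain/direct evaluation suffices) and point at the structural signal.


Diagnosis: telescoping — split 6/(b*(b + 2)) by partial fractions and the pieces are one function at shifted arguments — interior terms cancel.


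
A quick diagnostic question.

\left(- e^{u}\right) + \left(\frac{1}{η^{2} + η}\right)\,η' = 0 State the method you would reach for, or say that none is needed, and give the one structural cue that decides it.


Diagnosis: separation of variables — a product of single-variable factors, e^{u} and η^{2} + η — the textbook separable form. A Bernoulli substitution applies to this equation as given; separation takes the same equation in its displayed form.


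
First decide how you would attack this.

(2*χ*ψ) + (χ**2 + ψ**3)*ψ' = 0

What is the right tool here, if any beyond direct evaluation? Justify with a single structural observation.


Technique: the exact-equation method — 2*χ*ψ and χ**2 + ψ**3 pass the exactness check on the nose, so no integrating factor in χ or ψ is needed at all.


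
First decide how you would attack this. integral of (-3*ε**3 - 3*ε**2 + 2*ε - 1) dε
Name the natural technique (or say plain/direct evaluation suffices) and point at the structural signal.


Verdict: no special technique — the integrand is a sum of constant multiples of powers of ε — integrate term by term.


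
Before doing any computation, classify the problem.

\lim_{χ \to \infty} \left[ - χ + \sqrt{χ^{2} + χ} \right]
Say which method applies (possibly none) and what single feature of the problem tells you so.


Method: conjugate multiplication — divergence minus divergence hides a finite answer — expose it by pairing \sqrt{χ^{2} + χ} - χ with its conjugate.


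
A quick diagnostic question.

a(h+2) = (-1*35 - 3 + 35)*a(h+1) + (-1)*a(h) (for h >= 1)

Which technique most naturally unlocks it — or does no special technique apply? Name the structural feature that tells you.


Technique: the characteristic-root method — because shifting h leaves the equation's coefficients unchanged, exponential trials reduce it to algebra.


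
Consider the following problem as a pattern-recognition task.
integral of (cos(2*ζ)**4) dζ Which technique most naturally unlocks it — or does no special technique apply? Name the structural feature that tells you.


Method: a trigonometric identity — the exponent on cos(2*ζ)**4 is even — the power-reduction identity is the standard preprocessing step.


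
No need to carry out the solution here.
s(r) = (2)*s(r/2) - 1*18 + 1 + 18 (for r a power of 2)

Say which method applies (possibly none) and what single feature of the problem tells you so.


Diagnosis: the master substitution — the argument r/2 divides the index by 2; the standard r = 2^m substitution converts it to a constant-shift recurrence.


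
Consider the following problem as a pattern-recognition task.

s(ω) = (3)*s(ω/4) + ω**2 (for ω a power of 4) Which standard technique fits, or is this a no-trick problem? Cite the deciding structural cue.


Verdict: the master substitution — a divide-and-conquer shape: argument ω/4, so change variables with ω = 4^m and solve the linear version.


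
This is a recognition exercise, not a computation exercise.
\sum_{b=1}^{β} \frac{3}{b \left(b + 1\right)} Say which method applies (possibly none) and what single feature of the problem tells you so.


Technique: telescoping — one partial-fraction pass turns \frac{3}{b \left(b + 1\right)} into a shifted difference, and shifted differences telescope.


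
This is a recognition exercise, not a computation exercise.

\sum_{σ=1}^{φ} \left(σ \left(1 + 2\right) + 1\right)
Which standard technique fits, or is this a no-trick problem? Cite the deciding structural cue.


Verdict: no special technique — nothing telescopes and nothing is geometric; polynomial terms in σ sum term by term.


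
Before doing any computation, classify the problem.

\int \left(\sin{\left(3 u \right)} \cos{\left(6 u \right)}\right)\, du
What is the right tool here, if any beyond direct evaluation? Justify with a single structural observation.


Method: a trigonometric identity — the identity turns \sin{\left(3 u \right)} \cos{\left(6 u \right)} into two lone cosines/sines, each trivially integrable.


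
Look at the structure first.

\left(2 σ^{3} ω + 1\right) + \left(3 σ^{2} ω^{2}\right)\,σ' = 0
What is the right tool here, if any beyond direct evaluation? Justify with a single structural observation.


Diagnosis: the exact-equation method — because the two cross partials coincide, the form is conservative as written — recover its potential in (ω, σ).


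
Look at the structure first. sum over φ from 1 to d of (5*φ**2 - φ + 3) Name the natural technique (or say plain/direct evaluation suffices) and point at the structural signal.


Technique: no special technique — recognize the absence of structure: constant-multiple powers of φ summed plainly, no special method required.


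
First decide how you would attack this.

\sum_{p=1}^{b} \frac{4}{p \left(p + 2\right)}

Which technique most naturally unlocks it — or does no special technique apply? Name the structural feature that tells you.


Best approach: telescoping — one partial-fraction pass turns \frac{4}{p \left(p + 2\right)} into a shifted difference, and shifted differences telescope.


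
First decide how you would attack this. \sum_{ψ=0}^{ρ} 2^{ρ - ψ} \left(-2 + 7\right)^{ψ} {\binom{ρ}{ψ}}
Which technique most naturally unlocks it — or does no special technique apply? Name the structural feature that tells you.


Technique: the binomial theorem — the summand is term ψ of a binomial expansion in (-2 + 7) and 2; the whole sum is a single power.


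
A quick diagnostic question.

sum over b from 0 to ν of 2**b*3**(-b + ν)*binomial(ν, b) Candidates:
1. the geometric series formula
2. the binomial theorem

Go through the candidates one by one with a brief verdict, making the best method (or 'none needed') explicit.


Diagnosis: the binomial theorem — the binomial coefficients weight matched powers of 2 and 3, which is exactly the expansion of a binomial power.
- the geometric series formula: consecutive terms are not related by a fixed multiplier.
- the binomial theorem — a fit — the right tool for this form.


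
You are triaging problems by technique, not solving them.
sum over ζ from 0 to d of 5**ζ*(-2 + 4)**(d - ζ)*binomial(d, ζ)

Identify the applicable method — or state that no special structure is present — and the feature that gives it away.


Best approach: the binomial theorem — the binomial coefficients weight matched powers of 5 and (-2 + 4), which is exactly the expansion of a binomial power.


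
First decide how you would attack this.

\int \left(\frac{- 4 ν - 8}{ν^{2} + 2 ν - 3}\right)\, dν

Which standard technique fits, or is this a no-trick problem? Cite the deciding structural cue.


Diagnosis: partial fractions — a proper rational integrand over the factorable ν^{2} + 2 ν - 3: partial fractions reduce it to elementary pieces.


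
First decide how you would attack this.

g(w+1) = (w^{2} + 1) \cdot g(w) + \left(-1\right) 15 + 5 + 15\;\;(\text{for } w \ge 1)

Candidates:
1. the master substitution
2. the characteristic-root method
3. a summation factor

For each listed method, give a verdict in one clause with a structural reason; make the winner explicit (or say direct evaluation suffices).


Technique: a summation factor — rescale the sequence by the product of the weights w^{2} + 1 so far — the recurrence collapses to a plain running sum.
- the master substitution — the recursive argument is a shift of the index, not a fixed fraction of it.
- the characteristic-root method: the coefficients change with the index, which the root method cannot absorb.
- a summation factor: a fit — the right tool for this form.


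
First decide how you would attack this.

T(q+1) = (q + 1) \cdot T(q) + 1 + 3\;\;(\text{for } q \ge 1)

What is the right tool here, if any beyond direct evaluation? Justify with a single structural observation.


Diagnosis: a summation factor — normalize by the running product of q + 1: the left side becomes a difference, and differences sum.


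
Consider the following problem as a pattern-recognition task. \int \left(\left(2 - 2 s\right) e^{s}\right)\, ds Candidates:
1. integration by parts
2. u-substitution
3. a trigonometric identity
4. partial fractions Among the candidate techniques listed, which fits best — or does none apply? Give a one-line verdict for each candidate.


Verdict: integration by parts — the integrand splits as 2 - 2 s times e^{s} — repeatedly differentiating the polynomial part kills it, which is the parts ladder.
- integration by parts — yes, a natural case for it.
- u-substitution — no subexpression of the integrand pairs with its own derivative as a factor — individual terms may offer their own substitutions, but any change of variable covering the whole integral would have to be constructed from outside the expression.
- a trigonometric identity: there is no trigonometric structure at all — the integrand carries no sine or cosine to rewrite.
- partial fractions — there is no rational-function structure to decompose.


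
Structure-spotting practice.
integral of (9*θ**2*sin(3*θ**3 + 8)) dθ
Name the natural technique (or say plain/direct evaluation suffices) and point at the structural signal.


Diagnosis: u-substitution — structure check: outer function, inner expression 3*θ**3 + 8, inner derivative as a factor — the classic u = 3*θ**3 + 8 pattern.


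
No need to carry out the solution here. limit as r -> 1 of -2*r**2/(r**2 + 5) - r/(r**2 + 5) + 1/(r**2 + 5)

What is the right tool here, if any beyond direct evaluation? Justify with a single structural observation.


Method: no special technique — nothing blocks direct substitution at 1: plug in and finish.


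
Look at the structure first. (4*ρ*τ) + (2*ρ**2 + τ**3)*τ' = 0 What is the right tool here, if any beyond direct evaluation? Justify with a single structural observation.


Technique: the exact-equation method — take the mixed partials of 4*ρ*τ and 2*ρ**2 + τ**3: they are equal, which certifies an exact differential.


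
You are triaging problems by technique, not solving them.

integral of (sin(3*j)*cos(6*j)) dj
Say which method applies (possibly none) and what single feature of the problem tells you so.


Best approach: a trigonometric identity — distinct frequencies under one product (sin(3*j)*cos(6*j)): the product-to-sum identity is the systematic route to an integrable form.


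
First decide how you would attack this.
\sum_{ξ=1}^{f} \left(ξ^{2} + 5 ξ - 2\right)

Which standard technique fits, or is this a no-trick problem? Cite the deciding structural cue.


Diagnosis: no special technique — with only polynomial terms in ξ present, the classical sum-of-powers identities are all you need.


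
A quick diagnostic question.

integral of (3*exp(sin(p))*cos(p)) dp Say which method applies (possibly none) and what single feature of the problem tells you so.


Technique: u-substitution — read it as f(sin(p)) times a constant multiple of d(sin(p)): one substitution, u = sin(p), finishes it.


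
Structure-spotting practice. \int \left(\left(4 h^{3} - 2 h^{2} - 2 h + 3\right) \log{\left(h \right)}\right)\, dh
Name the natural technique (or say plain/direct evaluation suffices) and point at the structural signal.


Method: integration by parts — the logarithm \log{\left(h \right)} has no power-rule antiderivative to read off directly, but its derivative is algebraic — so differentiate \log{\left(h \right)} and integrate the polynomial factor 4 h^{3} - 2 h^{2} - 2 h + 3.


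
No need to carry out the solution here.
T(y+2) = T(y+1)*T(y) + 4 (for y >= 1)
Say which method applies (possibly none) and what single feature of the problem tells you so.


Best approach: no special technique — this one you iterate or analyze qualitatively: the nonlinearity defeats linear solution methods.


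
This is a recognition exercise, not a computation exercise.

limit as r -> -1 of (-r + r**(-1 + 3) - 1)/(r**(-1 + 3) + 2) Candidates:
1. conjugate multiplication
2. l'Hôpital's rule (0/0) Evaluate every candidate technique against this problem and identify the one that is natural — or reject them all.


Best approach: no special technique — nothing blocks direct substitution at -1: plug in and finish.
- conjugate multiplication — the conjugate move applies to radical differences, which this is not.
- l'Hôpital's rule (0/0) — evaluation at the point is determinate, so the rule has nothing to repair.


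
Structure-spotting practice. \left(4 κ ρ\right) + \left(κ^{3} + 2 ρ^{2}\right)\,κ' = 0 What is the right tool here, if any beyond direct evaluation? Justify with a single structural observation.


Method: the exact-equation method — d/dκ of 4 κ ρ equals d/dρ of κ^{3} + 2 ρ^{2}: the form is a total differential of one potential — integrate it exactly.


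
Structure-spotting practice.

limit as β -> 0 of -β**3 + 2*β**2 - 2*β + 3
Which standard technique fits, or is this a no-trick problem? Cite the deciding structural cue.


Diagnosis: no special technique — no zero denominators, no indeterminate clash at 0 — substitute and read off the value.


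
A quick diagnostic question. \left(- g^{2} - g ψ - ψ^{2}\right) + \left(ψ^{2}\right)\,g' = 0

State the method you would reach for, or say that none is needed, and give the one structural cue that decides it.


Diagnosis: the homogeneous substitution — the slope's numerator and denominator have matching total degree, so it depends only on g/ψ and the ratio substitution collapses it.


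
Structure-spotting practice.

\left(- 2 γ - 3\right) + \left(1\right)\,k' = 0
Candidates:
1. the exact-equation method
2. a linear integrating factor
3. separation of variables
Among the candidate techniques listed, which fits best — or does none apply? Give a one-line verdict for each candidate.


Verdict: no special technique — the slope is a pure function of γ; integrate both sides and be done.
- the exact-equation method: the unknown never enters the equation — exactness holds emptily, with nothing for the method to add.
- a linear integrating factor — with the unknown absent the integrating factor is a formality; direct integration is the working structure.
- separation of variables — any separation here is vacuous (nothing depends on the unknown); direct integration is the honest label.
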